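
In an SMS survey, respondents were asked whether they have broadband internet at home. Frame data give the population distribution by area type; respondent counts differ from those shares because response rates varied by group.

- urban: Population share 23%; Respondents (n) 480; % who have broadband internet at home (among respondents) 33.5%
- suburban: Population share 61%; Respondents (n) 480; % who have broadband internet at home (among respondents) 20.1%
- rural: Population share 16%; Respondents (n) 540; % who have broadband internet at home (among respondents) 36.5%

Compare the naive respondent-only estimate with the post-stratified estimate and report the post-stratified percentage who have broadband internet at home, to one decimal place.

Without adjustment, the pooled respondent share is:
  (480/1500)×33.5 + (480/1500)×20.1 + (540/1500)×36.5 = 30.292%
Reweighting by population area type shares:
  0.23×33.5 + 0.61×20.1 + 0.16×36.5 = 25.806%

25.8%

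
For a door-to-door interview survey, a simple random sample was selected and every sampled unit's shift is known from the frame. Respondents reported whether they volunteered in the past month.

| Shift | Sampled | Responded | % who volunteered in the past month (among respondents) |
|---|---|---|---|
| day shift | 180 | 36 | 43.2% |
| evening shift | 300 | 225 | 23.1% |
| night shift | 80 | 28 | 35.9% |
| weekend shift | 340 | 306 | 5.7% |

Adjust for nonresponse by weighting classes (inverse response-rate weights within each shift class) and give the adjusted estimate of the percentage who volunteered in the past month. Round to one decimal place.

21.7%

Class response rates: day shift 36/180 = 20%, evening shift 225/300 = 75%, night shift 28/80 = 35%, weekend shift 306/340 = 90%.
Weighting each respondent by the inverse class response rate inflates each class back to its sampled size, so the class weight is n_sampled:
  day shift: 180 × 43.2 = 7776
  evening shift: 300 × 23.1 = 6930
  night shift: 80 × 35.9 = 2872
  weekend shift: 340 × 5.7 = 1938
Adjusted estimate = 19,516 / 900 = 21.6844 → 21.7%.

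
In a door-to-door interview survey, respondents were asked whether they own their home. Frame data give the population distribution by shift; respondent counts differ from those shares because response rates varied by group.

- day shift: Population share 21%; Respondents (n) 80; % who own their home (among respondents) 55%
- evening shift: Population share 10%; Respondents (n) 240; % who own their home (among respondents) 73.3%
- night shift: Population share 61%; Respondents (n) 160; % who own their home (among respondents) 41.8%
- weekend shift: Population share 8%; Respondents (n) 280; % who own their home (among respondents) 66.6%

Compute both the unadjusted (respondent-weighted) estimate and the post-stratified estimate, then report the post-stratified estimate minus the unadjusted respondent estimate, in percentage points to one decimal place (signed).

-12.6 percentage points

Naive respondent-only estimate (weights = respondent counts):
  (80/760)×55 + (240/760)×73.3 + (160/760)×41.8 + (280/760)×66.6 = 62.2737%
Post-stratified estimate weights by population shares:
  0.21×55 + 0.1×73.3 + 0.61×41.8 + 0.08×66.6 = 49.706%
Difference = 49.706 − 62.2737 = -12.5677 pp.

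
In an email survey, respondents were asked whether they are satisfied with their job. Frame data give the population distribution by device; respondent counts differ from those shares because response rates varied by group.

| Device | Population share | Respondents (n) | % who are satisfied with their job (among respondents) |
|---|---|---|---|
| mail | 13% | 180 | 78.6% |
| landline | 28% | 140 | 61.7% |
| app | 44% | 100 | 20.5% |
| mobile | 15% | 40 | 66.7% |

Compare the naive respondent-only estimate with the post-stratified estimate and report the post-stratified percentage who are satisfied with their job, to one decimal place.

46.5%

Naive respondent-only estimate (weights = respondent counts):
  (180/460)×78.6 + (140/460)×61.7 + (100/460)×20.5 + (40/460)×66.7 = 59.7913%
Post-stratified estimate weights by population shares:
  0.13×78.6 + 0.28×61.7 + 0.44×20.5 + 0.15×66.7 = 46.519%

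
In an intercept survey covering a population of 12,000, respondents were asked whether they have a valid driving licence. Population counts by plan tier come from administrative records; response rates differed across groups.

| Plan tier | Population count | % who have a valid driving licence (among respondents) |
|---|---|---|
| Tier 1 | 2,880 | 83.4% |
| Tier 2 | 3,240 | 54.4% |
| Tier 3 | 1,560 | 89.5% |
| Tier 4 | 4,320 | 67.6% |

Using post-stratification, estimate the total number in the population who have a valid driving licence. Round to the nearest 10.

8,480

Each cell contributes its population count × the respondent rate:
  Tier 1: 2,880 × 83.4% = 2401.92
  Tier 2: 3,240 × 54.4% = 1762.56
  Tier 3: 1,560 × 89.5% = 1396.2
  Tier 4: 4,320 × 67.6% = 2920.32
Estimated total = 8481 → 8,480.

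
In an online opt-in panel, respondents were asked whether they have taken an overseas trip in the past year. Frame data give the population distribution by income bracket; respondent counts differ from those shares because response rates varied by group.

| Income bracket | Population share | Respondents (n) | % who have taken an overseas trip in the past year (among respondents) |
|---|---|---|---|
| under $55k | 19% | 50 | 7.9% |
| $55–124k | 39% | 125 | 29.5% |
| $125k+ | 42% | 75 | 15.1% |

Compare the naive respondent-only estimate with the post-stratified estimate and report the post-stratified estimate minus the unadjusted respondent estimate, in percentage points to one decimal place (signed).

Naive respondent-only estimate (weights = respondent counts):
  (50/250)×7.9 + (125/250)×29.5 + (75/250)×15.1 = 20.86%
Post-stratified estimate weights by population shares:
  0.19×7.9 + 0.39×29.5 + 0.42×15.1 = 19.348%
Difference = 19.348 − 20.86 = -1.512 pp.

-1.5 percentage points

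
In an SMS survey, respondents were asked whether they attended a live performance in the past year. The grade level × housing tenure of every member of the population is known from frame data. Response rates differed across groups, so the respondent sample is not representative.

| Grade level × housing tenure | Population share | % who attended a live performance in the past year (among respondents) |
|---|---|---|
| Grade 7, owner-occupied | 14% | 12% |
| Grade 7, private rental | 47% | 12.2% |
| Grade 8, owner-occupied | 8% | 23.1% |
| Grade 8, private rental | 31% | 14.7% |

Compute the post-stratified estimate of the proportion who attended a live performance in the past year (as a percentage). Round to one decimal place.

Weight each group's respondent value by its population share:
  Grade 7, owner-occupied: 0.14 × 12 = 1.68
  Grade 7, private rental: 0.47 × 12.2 = 5.734
  Grade 8, owner-occupied: 0.08 × 23.1 = 1.848
  Grade 8, private rental: 0.31 × 14.7 = 4.557
Post-stratified estimate = 13.819 → 13.8%.

13.8%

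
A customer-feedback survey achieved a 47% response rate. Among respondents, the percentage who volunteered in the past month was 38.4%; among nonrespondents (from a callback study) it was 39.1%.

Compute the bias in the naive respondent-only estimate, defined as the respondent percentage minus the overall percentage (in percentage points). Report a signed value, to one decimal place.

-0.4 percentage points

Nonresponse fraction = 1 − 0.47 = 0.53.
Bias = (nonresponse fraction) × (respondent percentage − nonrespondent percentage)
     = 0.53 × (38.4 − 39.1) = 0.53 × -0.7 = -0.371.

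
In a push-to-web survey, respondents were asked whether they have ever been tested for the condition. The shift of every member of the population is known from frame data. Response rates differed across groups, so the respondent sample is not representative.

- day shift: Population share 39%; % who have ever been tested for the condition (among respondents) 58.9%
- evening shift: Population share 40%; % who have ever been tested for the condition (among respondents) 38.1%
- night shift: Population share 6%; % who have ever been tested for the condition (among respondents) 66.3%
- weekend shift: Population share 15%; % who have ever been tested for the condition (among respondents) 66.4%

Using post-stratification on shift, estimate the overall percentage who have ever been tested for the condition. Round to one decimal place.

52.1%

Weight each group's respondent value by its population share:
  day shift: 0.39 × 58.9 = 22.971
  evening shift: 0.4 × 38.1 = 15.24
  night shift: 0.06 × 66.3 = 3.978
  weekend shift: 0.15 × 66.4 = 9.96
Post-stratified estimate = 52.149 → 52.1%.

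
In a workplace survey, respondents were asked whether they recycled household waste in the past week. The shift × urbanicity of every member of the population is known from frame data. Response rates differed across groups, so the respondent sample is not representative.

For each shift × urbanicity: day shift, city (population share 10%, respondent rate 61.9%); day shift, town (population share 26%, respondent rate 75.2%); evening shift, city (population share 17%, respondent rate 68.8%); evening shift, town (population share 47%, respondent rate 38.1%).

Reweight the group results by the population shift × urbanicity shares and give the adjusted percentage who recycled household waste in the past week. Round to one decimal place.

55.3%

Post-stratification weights by population share, not respondent share:
  day shift, city: 0.1 × 61.9 = 6.19
  day shift, town: 0.26 × 75.2 = 19.552
  evening shift, city: 0.17 × 68.8 = 11.696
  evening shift, town: 0.47 × 38.1 = 17.907
Post-stratified estimate = 55.345 → 55.3%.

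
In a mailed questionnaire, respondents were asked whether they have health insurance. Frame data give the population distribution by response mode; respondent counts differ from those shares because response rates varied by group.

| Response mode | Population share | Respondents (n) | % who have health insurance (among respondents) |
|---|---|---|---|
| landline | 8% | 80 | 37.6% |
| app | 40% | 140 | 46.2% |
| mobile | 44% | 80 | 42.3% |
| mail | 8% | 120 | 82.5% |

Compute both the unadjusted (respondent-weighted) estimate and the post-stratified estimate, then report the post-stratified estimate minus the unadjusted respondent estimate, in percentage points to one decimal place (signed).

-7.5 percentage points

Unadjusted (pooled respondent) estimate weights by respondent counts:
  (80/420)×37.6 + (140/420)×46.2 + (80/420)×42.3 + (120/420)×82.5 = 54.1905%
Reweighting by population response mode shares:
  0.08×37.6 + 0.4×46.2 + 0.44×42.3 + 0.08×82.5 = 46.7%
Difference = 46.7 − 54.1905 = -7.4905 pp.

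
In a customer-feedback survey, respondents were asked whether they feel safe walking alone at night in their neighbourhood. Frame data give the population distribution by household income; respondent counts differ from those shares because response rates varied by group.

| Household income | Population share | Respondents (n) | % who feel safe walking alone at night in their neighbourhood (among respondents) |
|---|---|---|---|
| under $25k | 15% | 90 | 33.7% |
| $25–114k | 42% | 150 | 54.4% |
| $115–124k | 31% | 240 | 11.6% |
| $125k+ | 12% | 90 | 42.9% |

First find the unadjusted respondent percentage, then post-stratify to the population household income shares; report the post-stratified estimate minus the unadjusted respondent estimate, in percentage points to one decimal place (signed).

Unadjusted (pooled respondent) estimate weights by respondent counts:
  (90/570)×33.7 + (150/570)×54.4 + (240/570)×11.6 + (90/570)×42.9 = 31.2947%
Reweighting by population household income shares:
  0.15×33.7 + 0.42×54.4 + 0.31×11.6 + 0.12×42.9 = 36.647%
Difference = 36.647 − 31.2947 = 5.3523 pp.

+5.4 percentage points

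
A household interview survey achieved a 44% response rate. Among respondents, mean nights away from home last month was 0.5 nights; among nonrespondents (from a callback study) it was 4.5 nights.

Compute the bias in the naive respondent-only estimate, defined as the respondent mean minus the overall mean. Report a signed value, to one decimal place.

-2.2

Nonresponse fraction = 1 − 0.44 = 0.56.
Bias = (nonresponse fraction) × (respondent mean − nonrespondent mean)
     = 0.56 × (0.5 − 4.5) = 0.56 × -4 = -2.24.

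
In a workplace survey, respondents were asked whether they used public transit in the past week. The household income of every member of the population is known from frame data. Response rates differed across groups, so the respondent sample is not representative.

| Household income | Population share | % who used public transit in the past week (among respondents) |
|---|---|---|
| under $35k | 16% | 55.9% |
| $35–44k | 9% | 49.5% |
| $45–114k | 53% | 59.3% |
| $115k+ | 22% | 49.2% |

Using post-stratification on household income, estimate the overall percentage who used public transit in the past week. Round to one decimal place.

55.7%

Reweight to the known household income distribution:
  under $35k: 0.16 × 55.9 = 8.944
  $35–44k: 0.09 × 49.5 = 4.455
  $45–114k: 0.53 × 59.3 = 31.429
  $115k+: 0.22 × 49.2 = 10.824
Post-stratified estimate = 55.652 → 55.7%.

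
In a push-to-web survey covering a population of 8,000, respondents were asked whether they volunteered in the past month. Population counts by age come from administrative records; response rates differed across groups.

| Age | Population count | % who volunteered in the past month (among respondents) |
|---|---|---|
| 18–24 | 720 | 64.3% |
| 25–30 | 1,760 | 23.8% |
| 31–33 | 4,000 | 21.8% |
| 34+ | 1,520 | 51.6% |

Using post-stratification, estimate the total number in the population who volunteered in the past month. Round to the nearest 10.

Estimated count per cell = population count × respondent percentage:
  18–24: 720 × 64.3% = 462.96
  25–30: 1,760 × 23.8% = 418.88
  31–33: 4,000 × 21.8% = 872
  34+: 1,520 × 51.6% = 784.32
Estimated total = 2538.16 → 2,540.

2,540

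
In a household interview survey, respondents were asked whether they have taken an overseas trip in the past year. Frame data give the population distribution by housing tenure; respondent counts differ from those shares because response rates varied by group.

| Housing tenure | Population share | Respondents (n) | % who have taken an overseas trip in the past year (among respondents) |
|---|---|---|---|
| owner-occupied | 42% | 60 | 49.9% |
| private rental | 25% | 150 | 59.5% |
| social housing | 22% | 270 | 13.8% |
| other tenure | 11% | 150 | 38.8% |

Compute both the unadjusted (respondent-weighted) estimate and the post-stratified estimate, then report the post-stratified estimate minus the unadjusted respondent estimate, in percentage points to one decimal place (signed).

+9.1 percentage points

Without adjustment, the pooled respondent share is:
  (60/630)×49.9 + (150/630)×59.5 + (270/630)×13.8 + (150/630)×38.8 = 34.0714%
Post-stratified estimate weights by population shares:
  0.42×49.9 + 0.25×59.5 + 0.22×13.8 + 0.11×38.8 = 43.137%
Difference = 43.137 − 34.0714 = 9.0656 pp.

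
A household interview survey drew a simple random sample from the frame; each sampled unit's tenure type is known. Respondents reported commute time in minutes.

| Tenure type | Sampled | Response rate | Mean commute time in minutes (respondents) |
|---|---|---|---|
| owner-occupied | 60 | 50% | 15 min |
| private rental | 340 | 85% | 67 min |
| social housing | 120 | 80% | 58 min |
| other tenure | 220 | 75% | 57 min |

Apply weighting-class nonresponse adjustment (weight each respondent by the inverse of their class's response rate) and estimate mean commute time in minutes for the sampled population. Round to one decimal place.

58.4

Each respondent's weight = sampled/responded in their class; summing within a class gives n_sampled, so:
  owner-occupied: 60 × 15 = 900
  private rental: 340 × 67 = 22,780
  social housing: 120 × 58 = 6960
  other tenure: 220 × 57 = 12,540
Adjusted estimate = 43,180 / 740 = 58.3514 → 58.4.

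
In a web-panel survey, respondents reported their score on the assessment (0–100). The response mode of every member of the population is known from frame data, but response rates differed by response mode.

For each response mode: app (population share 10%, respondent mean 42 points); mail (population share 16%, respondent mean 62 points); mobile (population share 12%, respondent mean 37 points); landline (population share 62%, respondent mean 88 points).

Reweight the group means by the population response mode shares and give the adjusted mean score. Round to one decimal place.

Post-stratification weights by population share, not respondent share:
  app: 0.1 × 42 = 4.2
  mail: 0.16 × 62 = 9.92
  mobile: 0.12 × 37 = 4.44
  landline: 0.62 × 88 = 54.56
Post-stratified estimate = 73.12 → 73.1.

73.1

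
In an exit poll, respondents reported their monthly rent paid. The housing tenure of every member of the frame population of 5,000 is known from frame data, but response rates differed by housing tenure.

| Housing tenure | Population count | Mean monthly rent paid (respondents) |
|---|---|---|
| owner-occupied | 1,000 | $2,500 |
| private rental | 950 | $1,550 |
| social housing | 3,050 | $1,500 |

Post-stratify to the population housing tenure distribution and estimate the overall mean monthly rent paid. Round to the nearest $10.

Weight each group's respondent value by its population share:
  owner-occupied: (1,000/5,000) × 2500 = 500
  private rental: (950/5,000) × 1550 = 294.5
  social housing: (3,050/5,000) × 1500 = 915
Post-stratified estimate = 1709.5 → $1,710.

$1,710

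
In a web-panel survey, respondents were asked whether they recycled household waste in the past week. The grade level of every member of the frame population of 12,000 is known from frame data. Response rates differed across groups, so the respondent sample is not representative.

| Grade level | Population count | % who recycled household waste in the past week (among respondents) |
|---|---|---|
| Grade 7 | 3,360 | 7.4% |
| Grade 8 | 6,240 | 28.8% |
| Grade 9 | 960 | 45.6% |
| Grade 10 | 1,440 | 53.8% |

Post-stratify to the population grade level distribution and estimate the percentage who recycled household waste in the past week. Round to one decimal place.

27.2%

Each cell contributes population-share × respondent value:
  Grade 7: (3,360/12,000) × 7.4 = 2.072
  Grade 8: (6,240/12,000) × 28.8 = 14.976
  Grade 9: (960/12,000) × 45.6 = 3.648
  Grade 10: (1,440/12,000) × 53.8 = 6.456
Post-stratified estimate = 27.152 → 27.2%.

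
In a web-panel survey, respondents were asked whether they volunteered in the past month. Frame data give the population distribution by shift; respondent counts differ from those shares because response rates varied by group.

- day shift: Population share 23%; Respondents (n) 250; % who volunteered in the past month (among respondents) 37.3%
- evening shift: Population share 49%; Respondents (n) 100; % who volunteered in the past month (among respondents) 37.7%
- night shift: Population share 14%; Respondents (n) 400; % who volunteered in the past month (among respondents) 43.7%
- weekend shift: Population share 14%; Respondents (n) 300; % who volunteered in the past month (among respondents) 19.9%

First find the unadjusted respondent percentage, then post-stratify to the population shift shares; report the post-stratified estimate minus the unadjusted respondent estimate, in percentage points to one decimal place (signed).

Without adjustment, the pooled respondent share is:
  (250/1050)×37.3 + (100/1050)×37.7 + (400/1050)×43.7 + (300/1050)×19.9 = 34.8048%
Post-stratifying to population shares instead:
  0.23×37.3 + 0.49×37.7 + 0.14×43.7 + 0.14×19.9 = 35.956%
Difference = 35.956 − 34.8048 = 1.1512 pp.

+1.2 percentage points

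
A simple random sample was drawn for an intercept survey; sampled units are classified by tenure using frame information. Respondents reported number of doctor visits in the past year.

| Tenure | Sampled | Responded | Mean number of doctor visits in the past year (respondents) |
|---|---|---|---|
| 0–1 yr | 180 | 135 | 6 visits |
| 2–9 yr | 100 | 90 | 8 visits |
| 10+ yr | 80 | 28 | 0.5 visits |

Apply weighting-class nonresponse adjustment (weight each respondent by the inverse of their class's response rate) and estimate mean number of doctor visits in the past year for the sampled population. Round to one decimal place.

Response rates by class: 0–1 yr 135/180 = 75%, 2–9 yr 90/100 = 90%, 10+ yr 28/80 = 35%.
Each respondent's weight = sampled/responded in their class; summing within a class gives n_sampled, so:
  0–1 yr: 180 × 6 = 1080
  2–9 yr: 100 × 8 = 800
  10+ yr: 80 × 0.5 = 40
Adjusted estimate = 1920 / 360 = 5.33333 → 5.3.

5.3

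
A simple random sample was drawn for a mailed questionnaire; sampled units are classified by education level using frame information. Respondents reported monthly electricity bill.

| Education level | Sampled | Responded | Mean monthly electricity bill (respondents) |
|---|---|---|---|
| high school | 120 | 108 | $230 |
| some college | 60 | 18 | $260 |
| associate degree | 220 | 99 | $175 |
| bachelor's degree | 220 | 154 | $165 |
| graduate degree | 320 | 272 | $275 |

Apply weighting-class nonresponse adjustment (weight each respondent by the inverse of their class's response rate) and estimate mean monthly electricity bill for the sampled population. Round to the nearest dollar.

Response rates by class: high school 108/120 = 90%, some college 18/60 = 30%, associate degree 99/220 = 45%, bachelor's degree 154/220 = 70%, graduate degree 272/320 = 85%.
Each respondent's weight = sampled/responded in their class; summing within a class gives n_sampled, so:
  high school: 120 × 230 = 27,600
  some college: 60 × 260 = 15,600
  associate degree: 220 × 175 = 38,500
  bachelor's degree: 220 × 165 = 36,300
  graduate degree: 320 × 275 = 88,000
Adjusted estimate = 206,000 / 940 = 219.149 → $219.

$219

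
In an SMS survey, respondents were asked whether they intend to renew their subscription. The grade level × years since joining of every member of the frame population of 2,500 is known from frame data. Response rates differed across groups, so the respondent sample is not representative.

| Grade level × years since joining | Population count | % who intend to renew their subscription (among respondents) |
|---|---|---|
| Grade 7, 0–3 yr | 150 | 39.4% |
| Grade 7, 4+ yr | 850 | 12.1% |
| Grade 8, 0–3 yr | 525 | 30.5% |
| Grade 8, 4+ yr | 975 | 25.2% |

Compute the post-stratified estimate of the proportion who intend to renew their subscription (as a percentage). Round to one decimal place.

22.7%

Weight each group's respondent value by its population share:
  Grade 7, 0–3 yr: (150/2,500) × 39.4 = 2.364
  Grade 7, 4+ yr: (850/2,500) × 12.1 = 4.114
  Grade 8, 0–3 yr: (525/2,500) × 30.5 = 6.405
  Grade 8, 4+ yr: (975/2,500) × 25.2 = 9.828
Post-stratified estimate = 22.711 → 22.7%.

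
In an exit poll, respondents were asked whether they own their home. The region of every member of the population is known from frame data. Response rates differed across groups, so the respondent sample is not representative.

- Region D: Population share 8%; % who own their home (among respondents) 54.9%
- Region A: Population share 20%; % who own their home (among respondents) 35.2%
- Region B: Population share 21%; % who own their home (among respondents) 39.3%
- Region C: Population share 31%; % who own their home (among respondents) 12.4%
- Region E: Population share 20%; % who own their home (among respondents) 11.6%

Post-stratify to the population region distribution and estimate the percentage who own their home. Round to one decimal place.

25.8%

Weight each group's respondent value by its population share:
  Region D: 0.08 × 54.9 = 4.392
  Region A: 0.2 × 35.2 = 7.04
  Region B: 0.21 × 39.3 = 8.253
  Region C: 0.31 × 12.4 = 3.844
  Region E: 0.2 × 11.6 = 2.32
Post-stratified estimate = 25.849 → 25.8%.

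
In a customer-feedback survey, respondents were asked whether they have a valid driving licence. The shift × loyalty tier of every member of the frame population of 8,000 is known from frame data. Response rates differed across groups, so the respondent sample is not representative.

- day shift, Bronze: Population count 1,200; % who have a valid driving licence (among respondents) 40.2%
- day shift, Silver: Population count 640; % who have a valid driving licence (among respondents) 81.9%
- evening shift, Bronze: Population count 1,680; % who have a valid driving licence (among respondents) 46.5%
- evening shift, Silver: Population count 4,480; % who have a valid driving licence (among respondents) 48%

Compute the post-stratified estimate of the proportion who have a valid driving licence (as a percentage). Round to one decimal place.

Reweight to the known shift × loyalty tier distribution:
  day shift, Bronze: (1,200/8,000) × 40.2 = 6.03
  day shift, Silver: (640/8,000) × 81.9 = 6.552
  evening shift, Bronze: (1,680/8,000) × 46.5 = 9.765
  evening shift, Silver: (4,480/8,000) × 48 = 26.88
Post-stratified estimate = 49.227 → 49.2%.

49.2%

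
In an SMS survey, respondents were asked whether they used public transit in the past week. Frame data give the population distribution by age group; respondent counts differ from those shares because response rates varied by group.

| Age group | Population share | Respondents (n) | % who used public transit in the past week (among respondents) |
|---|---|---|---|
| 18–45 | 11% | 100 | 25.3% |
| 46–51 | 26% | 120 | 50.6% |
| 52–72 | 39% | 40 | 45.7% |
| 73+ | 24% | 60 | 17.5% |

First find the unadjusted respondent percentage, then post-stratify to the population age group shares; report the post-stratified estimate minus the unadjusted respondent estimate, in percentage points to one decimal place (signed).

Without adjustment, the pooled respondent share is:
  (100/320)×25.3 + (120/320)×50.6 + (40/320)×45.7 + (60/320)×17.5 = 35.875%
Reweighting by population age group shares:
  0.11×25.3 + 0.26×50.6 + 0.39×45.7 + 0.24×17.5 = 37.962%
Difference = 37.962 − 35.875 = 2.087 pp.

+2.1 percentage points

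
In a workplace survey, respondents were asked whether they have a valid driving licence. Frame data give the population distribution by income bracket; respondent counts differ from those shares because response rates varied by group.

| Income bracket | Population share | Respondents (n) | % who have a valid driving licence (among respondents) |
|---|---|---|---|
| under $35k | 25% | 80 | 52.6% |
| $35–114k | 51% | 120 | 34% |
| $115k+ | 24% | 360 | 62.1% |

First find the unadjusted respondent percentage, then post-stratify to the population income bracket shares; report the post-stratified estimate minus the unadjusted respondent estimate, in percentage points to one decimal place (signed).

-9.3 percentage points

Naive respondent-only estimate (weights = respondent counts):
  (80/560)×52.6 + (120/560)×34 + (360/560)×62.1 = 54.7214%
Post-stratifying to population shares instead:
  0.25×52.6 + 0.51×34 + 0.24×62.1 = 45.394%
Difference = 45.394 − 54.7214 = -9.3274 pp.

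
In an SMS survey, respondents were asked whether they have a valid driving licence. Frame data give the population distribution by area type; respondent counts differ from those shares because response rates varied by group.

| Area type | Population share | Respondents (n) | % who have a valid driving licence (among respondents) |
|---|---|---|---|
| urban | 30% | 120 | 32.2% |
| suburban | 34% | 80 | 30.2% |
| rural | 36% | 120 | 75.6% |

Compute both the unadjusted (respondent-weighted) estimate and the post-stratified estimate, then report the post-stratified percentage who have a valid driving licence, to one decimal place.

47.1%

Unadjusted (pooled respondent) estimate weights by respondent counts:
  (120/320)×32.2 + (80/320)×30.2 + (120/320)×75.6 = 47.975%
Post-stratified estimate weights by population shares:
  0.3×32.2 + 0.34×30.2 + 0.36×75.6 = 47.144%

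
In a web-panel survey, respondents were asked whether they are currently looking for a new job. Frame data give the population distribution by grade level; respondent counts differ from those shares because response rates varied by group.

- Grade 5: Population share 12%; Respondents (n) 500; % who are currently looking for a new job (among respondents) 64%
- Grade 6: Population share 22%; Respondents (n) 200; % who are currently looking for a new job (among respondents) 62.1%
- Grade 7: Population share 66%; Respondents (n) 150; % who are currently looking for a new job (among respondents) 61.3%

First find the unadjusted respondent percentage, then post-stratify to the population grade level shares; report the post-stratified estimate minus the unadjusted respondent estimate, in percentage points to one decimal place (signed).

Without adjustment, the pooled respondent share is:
  (500/850)×64 + (200/850)×62.1 + (150/850)×61.3 = 63.0765%
Post-stratifying to population shares instead:
  0.12×64 + 0.22×62.1 + 0.66×61.3 = 61.8%
Difference = 61.8 − 63.0765 = -1.2765 pp.

-1.3 percentage points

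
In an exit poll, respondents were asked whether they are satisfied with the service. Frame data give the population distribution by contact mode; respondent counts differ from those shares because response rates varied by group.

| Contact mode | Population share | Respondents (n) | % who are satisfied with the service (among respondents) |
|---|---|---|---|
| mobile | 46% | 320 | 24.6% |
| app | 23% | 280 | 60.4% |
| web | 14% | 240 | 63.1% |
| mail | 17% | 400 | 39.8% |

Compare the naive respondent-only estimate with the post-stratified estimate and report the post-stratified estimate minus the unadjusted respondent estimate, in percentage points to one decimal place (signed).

-4.2 percentage points

Naive respondent-only estimate (weights = respondent counts):
  (320/1240)×24.6 + (280/1240)×60.4 + (240/1240)×63.1 + (400/1240)×39.8 = 45.0387%
Post-stratified estimate weights by population shares:
  0.46×24.6 + 0.23×60.4 + 0.14×63.1 + 0.17×39.8 = 40.808%
Difference = 40.808 − 45.0387 = -4.2307 pp.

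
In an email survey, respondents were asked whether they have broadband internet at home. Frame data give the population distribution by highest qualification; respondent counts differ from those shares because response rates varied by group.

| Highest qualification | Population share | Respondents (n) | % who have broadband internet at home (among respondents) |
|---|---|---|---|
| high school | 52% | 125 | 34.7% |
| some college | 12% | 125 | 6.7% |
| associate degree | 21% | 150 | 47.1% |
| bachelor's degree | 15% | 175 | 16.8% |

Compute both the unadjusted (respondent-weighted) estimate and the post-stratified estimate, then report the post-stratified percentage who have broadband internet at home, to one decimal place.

Without adjustment, the pooled respondent share is:
  (125/575)×34.7 + (125/575)×6.7 + (150/575)×47.1 + (175/575)×16.8 = 26.4%
Post-stratified estimate weights by population shares:
  0.52×34.7 + 0.12×6.7 + 0.21×47.1 + 0.15×16.8 = 31.259%

31.3%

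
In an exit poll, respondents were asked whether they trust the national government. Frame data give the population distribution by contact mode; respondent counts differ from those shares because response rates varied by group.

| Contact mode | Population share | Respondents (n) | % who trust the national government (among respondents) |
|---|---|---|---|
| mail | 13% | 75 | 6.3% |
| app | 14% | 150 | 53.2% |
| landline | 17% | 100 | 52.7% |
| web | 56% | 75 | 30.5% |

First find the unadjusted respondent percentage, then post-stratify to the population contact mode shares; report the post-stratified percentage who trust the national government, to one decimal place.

34.3%

Without adjustment, the pooled respondent share is:
  (75/400)×6.3 + (150/400)×53.2 + (100/400)×52.7 + (75/400)×30.5 = 40.025%
Reweighting by population contact mode shares:
  0.13×6.3 + 0.14×53.2 + 0.17×52.7 + 0.56×30.5 = 34.306%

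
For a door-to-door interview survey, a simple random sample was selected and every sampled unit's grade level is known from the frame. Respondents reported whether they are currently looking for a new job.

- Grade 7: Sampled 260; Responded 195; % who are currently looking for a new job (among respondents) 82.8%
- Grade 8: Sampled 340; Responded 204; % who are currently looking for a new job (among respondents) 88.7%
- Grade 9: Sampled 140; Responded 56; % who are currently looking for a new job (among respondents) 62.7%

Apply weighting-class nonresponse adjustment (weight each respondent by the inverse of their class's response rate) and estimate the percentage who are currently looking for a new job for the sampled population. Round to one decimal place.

Response rates by class: Grade 7 195/260 = 75%, Grade 8 204/340 = 60%, Grade 9 56/140 = 40%.
Inverse-response-rate weighting restores each class to its sampled count, so class totals weight by n_sampled:
  Grade 7: 260 × 82.8 = 21,528
  Grade 8: 340 × 88.7 = 30,158
  Grade 9: 140 × 62.7 = 8778
Adjusted estimate = 60,464 / 740 = 81.7081 → 81.7%.

81.7%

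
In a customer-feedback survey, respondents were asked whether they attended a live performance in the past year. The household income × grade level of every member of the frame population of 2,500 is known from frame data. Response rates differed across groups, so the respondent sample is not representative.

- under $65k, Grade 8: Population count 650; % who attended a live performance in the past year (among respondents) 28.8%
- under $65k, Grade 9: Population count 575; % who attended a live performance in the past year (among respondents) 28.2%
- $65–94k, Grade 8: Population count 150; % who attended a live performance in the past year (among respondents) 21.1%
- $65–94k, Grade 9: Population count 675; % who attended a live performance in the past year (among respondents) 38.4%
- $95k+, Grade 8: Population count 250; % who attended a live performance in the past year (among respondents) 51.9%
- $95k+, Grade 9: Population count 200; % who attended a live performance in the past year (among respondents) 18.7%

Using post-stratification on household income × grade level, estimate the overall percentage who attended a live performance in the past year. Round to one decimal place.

32.3%

Reweight to the known household income × grade level distribution:
  under $65k, Grade 8: (650/2,500) × 28.8 = 7.488
  under $65k, Grade 9: (575/2,500) × 28.2 = 6.486
  $65–94k, Grade 8: (150/2,500) × 21.1 = 1.266
  $65–94k, Grade 9: (675/2,500) × 38.4 = 10.368
  $95k+, Grade 8: (250/2,500) × 51.9 = 5.19
  $95k+, Grade 9: (200/2,500) × 18.7 = 1.496
Post-stratified estimate = 32.294 → 32.3%.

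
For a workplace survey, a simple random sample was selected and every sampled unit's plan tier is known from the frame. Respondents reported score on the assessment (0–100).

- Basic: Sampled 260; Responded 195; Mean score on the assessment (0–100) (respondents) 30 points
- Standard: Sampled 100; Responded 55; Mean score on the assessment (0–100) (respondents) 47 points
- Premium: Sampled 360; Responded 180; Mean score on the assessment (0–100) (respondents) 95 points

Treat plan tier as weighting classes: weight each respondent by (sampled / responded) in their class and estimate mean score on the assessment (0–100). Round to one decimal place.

Class response rates: Basic 195/260 = 75%, Standard 55/100 = 55%, Premium 180/360 = 50%.
With weight = n_sampled/n_responded per class, the weighted class total is n_sampled:
  Basic: 260 × 30 = 7800
  Standard: 100 × 47 = 4700
  Premium: 360 × 95 = 34,200
Adjusted estimate = 46,700 / 720 = 64.8611 → 64.9.

64.9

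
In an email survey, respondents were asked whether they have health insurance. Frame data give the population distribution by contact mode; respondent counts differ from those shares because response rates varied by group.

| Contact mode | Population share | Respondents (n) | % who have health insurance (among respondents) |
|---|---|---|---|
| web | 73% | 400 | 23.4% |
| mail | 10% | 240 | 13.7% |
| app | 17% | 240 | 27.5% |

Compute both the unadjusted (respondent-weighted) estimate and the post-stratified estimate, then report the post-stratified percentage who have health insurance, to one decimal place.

23.1%

Naive respondent-only estimate (weights = respondent counts):
  (400/880)×23.4 + (240/880)×13.7 + (240/880)×27.5 = 21.8727%
Reweighting by population contact mode shares:
  0.73×23.4 + 0.1×13.7 + 0.17×27.5 = 23.127%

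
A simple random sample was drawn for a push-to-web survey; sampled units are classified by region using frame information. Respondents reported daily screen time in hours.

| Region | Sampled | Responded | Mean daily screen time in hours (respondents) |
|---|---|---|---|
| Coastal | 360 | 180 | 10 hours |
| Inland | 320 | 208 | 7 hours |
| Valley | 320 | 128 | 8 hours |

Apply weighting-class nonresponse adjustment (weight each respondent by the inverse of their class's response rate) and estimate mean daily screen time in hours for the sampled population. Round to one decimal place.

Class response rates: Coastal 180/360 = 50%, Inland 208/320 = 65%, Valley 128/320 = 40%.
Each respondent's weight = sampled/responded in their class; summing within a class gives n_sampled, so:
  Coastal: 360 × 10 = 3600
  Inland: 320 × 7 = 2240
  Valley: 320 × 8 = 2560
Adjusted estimate = 8400 / 1,000 = 8.4 → 8.4.

8.4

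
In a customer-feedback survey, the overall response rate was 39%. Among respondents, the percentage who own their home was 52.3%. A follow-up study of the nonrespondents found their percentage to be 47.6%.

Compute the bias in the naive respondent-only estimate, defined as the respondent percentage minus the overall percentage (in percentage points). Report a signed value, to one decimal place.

+2.9 percentage points

Nonresponse fraction = 1 − 0.39 = 0.61.
Bias = (nonresponse fraction) × (respondent percentage − nonrespondent percentage)
     = 0.61 × (52.3 − 47.6) = 0.61 × 4.7 = 2.867.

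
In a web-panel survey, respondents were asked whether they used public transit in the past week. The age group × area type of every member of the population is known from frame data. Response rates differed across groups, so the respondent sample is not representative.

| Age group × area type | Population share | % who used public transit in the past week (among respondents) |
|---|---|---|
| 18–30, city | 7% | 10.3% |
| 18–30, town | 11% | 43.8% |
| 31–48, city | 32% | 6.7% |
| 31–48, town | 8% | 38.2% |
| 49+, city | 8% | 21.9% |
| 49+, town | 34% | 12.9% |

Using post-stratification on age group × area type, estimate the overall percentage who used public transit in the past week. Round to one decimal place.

16.9%

Reweight to the known age group × area type distribution:
  18–30, city: 0.07 × 10.3 = 0.721
  18–30, town: 0.11 × 43.8 = 4.818
  31–48, city: 0.32 × 6.7 = 2.144
  31–48, town: 0.08 × 38.2 = 3.056
  49+, city: 0.08 × 21.9 = 1.752
  49+, town: 0.34 × 12.9 = 4.386
Post-stratified estimate = 16.877 → 16.9%.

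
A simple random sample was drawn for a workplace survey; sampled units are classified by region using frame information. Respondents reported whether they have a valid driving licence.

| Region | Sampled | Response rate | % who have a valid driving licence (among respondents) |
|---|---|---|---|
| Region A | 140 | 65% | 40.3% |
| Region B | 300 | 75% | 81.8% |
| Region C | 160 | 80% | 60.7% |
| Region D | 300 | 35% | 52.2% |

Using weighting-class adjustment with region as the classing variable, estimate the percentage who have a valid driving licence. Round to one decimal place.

Inverse-response-rate weighting restores each class to its sampled count, so class totals weight by n_sampled:
  Region A: 140 × 40.3 = 5642
  Region B: 300 × 81.8 = 24,540
  Region C: 160 × 60.7 = 9712
  Region D: 300 × 52.2 = 15,660
Adjusted estimate = 55,554 / 900 = 61.7267 → 61.7%.

61.7%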